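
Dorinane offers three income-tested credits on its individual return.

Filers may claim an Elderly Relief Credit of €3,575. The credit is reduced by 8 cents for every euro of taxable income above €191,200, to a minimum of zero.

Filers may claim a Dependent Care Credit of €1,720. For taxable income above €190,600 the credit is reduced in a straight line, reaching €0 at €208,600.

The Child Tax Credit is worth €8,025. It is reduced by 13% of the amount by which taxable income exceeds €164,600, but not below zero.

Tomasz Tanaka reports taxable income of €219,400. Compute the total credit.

€2,220

Elderly Relief Credit: 8% of the €28,200 excess over €191,200 is €2,256; credit = €3,575 − €2,256 = €1,319.
Dependent Care Credit: €219,400 is at or above €208,600, so the credit is €0.
Child Tax Credit: 13% of the €54,800 excess over €164,600 is €7,124; credit = €8,025 − €7,124 = €901.
Total: €1,319 + €0 + €901 = €2,220.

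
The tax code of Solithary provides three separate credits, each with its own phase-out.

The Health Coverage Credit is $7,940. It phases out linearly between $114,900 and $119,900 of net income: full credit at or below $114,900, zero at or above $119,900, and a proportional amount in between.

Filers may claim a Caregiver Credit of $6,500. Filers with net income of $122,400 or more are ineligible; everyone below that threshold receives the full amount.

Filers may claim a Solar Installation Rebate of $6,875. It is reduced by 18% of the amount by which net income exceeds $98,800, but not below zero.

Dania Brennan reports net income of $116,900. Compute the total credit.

Health Coverage Credit: $116,900 is $2,000 into a $5,000 phase-out range, leaving 3,000/5,000 of the credit: $7,940 × 3,000/5,000 = $4,764.
Caregiver Credit: $116,900 is below the $122,400 cutoff, so the full $6,500 applies.
Solar Installation Rebate: 18% of the $18,100 excess over $98,800 is $3,258; credit = $6,875 − $3,258 = $3,617.
Total: $4,764 + $6,500 + $3,617 = $14,881.

$14,881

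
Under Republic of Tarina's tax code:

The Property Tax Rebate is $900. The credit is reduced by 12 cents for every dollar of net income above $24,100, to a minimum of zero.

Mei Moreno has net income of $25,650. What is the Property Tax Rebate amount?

Property Tax Rebate: 12% of the $1,550 excess over $24,100 is $186; credit = $900 − $186 = $714.

$714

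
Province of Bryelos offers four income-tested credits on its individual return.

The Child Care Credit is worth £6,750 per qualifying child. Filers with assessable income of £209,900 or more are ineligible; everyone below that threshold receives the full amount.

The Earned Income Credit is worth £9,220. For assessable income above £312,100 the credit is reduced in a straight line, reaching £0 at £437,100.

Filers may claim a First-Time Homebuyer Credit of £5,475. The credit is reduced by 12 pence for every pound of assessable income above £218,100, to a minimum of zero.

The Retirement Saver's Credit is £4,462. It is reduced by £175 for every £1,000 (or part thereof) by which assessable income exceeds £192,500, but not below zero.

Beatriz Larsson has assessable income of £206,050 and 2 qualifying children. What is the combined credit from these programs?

Child Care Credit: base = 2 × £6,750 = £13,500. £206,050 is below the £209,900 cutoff, so the full £13,500 applies.
Earned Income Credit: £206,050 is at or below the £312,100 threshold, so the full £9,220 applies.
First-Time Homebuyer Credit: £206,050 is at or below the £218,100 threshold, so the full £5,475 applies.
Retirement Saver's Credit: income exceeds £192,500 by £13,550, which is 14 full-or-partial £1,000 increments; reduction = 14 × £175 = £2,450, leaving £2,012.
Total: £13,500 + £9,220 + £5,475 + £2,012 = £30,207.

£30,207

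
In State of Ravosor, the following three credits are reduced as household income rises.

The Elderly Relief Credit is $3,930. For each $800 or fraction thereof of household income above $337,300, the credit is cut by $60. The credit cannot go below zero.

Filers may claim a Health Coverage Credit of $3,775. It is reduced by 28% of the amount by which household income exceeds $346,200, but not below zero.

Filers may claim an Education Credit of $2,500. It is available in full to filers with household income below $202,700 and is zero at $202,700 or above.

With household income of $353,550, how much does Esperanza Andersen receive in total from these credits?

$4,387

Elderly Relief Credit: income exceeds $337,300 by $16,250, which is 21 full-or-partial $800 increments; reduction = 21 × $60 = $1,260, leaving $2,670.
Health Coverage Credit: 28% of the $7,350 excess over $346,200 is $2,058; credit = $3,775 − $2,058 = $1,717.
Education Credit: $353,550 meets or exceeds the $202,700 cutoff, so the credit is $0.
Total: $2,670 + $1,717 + $0 = $4,387.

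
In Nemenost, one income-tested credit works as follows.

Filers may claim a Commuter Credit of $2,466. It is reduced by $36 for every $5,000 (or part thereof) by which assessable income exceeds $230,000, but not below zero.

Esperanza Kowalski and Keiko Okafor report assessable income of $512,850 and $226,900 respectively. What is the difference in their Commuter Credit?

$2,052

Esperanza ($512,850): Commuter Credit: income exceeds $230,000 by $282,850, which is 57 full-or-partial $5,000 increments; reduction = 57 × $36 = $2,052, leaving $414.
Keiko ($226,900): Commuter Credit: $226,900 is at or below the $230,000 threshold, so the full $2,466 applies.
Difference: |$414 − $2,466| = $2,052.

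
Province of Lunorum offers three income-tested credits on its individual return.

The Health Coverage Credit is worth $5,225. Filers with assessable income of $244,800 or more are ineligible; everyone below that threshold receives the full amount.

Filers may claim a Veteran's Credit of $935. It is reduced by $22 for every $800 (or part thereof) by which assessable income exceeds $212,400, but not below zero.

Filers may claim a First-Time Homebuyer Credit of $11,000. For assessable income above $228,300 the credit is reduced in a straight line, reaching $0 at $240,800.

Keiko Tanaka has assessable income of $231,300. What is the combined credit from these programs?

$13,992

Health Coverage Credit: $231,300 is below the $244,800 cutoff, so the full $5,225 applies.
Veteran's Credit: income exceeds $212,400 by $18,900, which is 24 full-or-partial $800 increments; reduction = 24 × $22 = $528, leaving $407.
First-Time Homebuyer Credit: $231,300 is $3,000 into a $12,500 phase-out range, leaving 9,500/12,500 of the credit: $11,000 × 9,500/12,500 = $8,360.
Total: $5,225 + $407 + $8,360 = $13,992.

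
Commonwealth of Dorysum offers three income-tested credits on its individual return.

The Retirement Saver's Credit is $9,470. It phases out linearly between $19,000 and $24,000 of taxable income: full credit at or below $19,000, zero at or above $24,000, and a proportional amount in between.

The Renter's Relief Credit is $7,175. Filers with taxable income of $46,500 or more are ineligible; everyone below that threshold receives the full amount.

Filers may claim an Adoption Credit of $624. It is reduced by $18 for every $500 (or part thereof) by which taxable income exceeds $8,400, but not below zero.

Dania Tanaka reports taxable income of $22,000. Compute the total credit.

$11,083

Retirement Saver's Credit: $22,000 is $3,000 into a $5,000 phase-out range, leaving 2,000/5,000 of the credit: $9,470 × 2,000/5,000 = $3,788.
Renter's Relief Credit: $22,000 is below the $46,500 cutoff, so the full $7,175 applies.
Adoption Credit: income exceeds $8,400 by $13,600, which is 28 full-or-partial $500 increments; reduction = 28 × $18 = $504, leaving $120.
Total: $3,788 + $7,175 + $120 = $11,083.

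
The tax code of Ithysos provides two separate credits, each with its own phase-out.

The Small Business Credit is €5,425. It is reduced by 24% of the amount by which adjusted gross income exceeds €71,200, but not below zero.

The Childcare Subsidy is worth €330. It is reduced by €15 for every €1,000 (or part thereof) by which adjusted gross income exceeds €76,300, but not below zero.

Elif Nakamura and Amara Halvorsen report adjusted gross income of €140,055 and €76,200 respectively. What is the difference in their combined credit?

€4,555

Elif (€140,055): Small Business Credit: 24% of the €68,855 excess over €71,200 is €16,525.20 ≥ base, so the credit is €0. Childcare Subsidy: income exceeds €76,300 by €63,755 → 64 increments × €15 = €960 ≥ base, so the credit is €0. total €0 + €0 = €0
Amara (€76,200): Small Business Credit: 24% of the €5,000 excess over €71,200 is €1,200; credit = €5,425 − €1,200 = €4,225. Childcare Subsidy: €76,200 is at or below the €76,300 threshold, so the full €330 applies. total €4,225 + €330 = €4,555
Difference: |€0 − €4,555| = €4,555.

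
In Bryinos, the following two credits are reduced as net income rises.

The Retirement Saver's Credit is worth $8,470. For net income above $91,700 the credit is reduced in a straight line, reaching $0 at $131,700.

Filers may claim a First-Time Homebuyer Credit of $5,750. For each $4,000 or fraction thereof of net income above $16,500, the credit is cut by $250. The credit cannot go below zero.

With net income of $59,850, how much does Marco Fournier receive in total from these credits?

Retirement Saver's Credit: $59,850 is at or below the $91,700 threshold, so the full $8,470 applies.
First-Time Homebuyer Credit: income exceeds $16,500 by $43,350, which is 11 full-or-partial $4,000 increments; reduction = 11 × $250 = $2,750, leaving $3,000.
Total: $8,470 + $3,000 = $11,470.

$11,470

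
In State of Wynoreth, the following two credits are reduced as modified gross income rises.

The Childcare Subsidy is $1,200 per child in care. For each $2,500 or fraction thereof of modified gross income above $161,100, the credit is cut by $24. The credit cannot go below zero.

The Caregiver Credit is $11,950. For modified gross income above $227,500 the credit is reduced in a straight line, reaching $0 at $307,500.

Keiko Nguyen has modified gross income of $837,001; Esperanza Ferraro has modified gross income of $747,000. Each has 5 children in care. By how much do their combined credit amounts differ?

Keiko ($837,001): Childcare Subsidy: base = 5 × $1,200 = $6,000. income exceeds $161,100 by $675,901 → 271 increments × $24 = $6,504 ≥ base, so the credit is $0. Caregiver Credit: $837,001 is at or above $307,500, so the credit is $0. total $0 + $0 = $0
Esperanza ($747,000): Childcare Subsidy: base = 5 × $1,200 = $6,000. income exceeds $161,100 by $585,900, which is 235 full-or-partial $2,500 increments; reduction = 235 × $24 = $5,640, leaving $360. Caregiver Credit: $747,000 is at or above $307,500, so the credit is $0. total $360 + $0 = $360
Difference: |$0 − $360| = $360.

$360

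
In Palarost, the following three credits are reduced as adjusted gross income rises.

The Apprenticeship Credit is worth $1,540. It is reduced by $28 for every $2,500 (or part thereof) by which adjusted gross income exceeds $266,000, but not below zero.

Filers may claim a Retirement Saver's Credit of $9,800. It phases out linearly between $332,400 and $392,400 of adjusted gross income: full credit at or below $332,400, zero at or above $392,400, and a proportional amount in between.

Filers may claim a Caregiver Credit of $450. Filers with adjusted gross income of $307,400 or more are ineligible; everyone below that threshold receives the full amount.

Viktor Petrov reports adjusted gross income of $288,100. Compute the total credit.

$11,538

Apprenticeship Credit: income exceeds $266,000 by $22,100, which is 9 full-or-partial $2,500 increments; reduction = 9 × $28 = $252, leaving $1,288.
Retirement Saver's Credit: $288,100 is at or below the $332,400 threshold, so the full $9,800 applies.
Caregiver Credit: $288,100 is below the $307,400 cutoff, so the full $450 applies.
Total: $1,288 + $9,800 + $450 = $11,538.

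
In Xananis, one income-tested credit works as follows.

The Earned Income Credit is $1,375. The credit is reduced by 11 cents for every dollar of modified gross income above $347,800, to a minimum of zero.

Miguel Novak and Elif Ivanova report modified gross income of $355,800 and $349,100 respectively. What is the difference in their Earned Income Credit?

Miguel ($355,800): Earned Income Credit: 11% of the $8,000 excess over $347,800 is $880; credit = $1,375 − $880 = $495.
Elif ($349,100): Earned Income Credit: 11% of the $1,300 excess over $347,800 is $143; credit = $1,375 − $143 = $1,232.
Difference: |$495 − $1,232| = $737.

$737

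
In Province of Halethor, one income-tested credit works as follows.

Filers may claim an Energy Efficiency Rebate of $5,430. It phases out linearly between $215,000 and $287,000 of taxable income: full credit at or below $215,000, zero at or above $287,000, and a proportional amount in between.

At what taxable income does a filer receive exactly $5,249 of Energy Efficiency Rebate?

$5,249 is 5,249/5,430 of the full $5,430, so 181/5,430 of the $72,000 range has been used: income = $215,000 + $72,000 × 181/5,430 = $217,400.

$217,400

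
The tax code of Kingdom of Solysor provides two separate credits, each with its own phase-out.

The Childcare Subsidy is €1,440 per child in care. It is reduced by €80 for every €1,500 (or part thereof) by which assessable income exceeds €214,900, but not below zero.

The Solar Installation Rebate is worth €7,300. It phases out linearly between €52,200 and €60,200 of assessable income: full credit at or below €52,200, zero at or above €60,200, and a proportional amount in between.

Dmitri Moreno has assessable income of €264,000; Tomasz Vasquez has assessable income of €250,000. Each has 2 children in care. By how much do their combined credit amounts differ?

Dmitri (€264,000): Childcare Subsidy: base = 2 × €1,440 = €2,880. income exceeds €214,900 by €49,100, which is 33 full-or-partial €1,500 increments; reduction = 33 × €80 = €2,640, leaving €240. Solar Installation Rebate: €264,000 is at or above €60,200, so the credit is €0. total €240 + €0 = €240
Tomasz (€250,000): Childcare Subsidy: base = 2 × €1,440 = €2,880. income exceeds €214,900 by €35,100, which is 24 full-or-partial €1,500 increments; reduction = 24 × €80 = €1,920, leaving €960. Solar Installation Rebate: €250,000 is at or above €60,200, so the credit is €0. total €960 + €0 = €960
Difference: |€240 − €960| = €720.

€720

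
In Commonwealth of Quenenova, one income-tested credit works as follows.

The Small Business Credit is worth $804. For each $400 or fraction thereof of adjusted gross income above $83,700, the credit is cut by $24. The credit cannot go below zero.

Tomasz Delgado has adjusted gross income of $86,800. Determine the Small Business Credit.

Small Business Credit: income exceeds $83,700 by $3,100, which is 8 full-or-partial $400 increments; reduction = 8 × $24 = $192, leaving $612.

$612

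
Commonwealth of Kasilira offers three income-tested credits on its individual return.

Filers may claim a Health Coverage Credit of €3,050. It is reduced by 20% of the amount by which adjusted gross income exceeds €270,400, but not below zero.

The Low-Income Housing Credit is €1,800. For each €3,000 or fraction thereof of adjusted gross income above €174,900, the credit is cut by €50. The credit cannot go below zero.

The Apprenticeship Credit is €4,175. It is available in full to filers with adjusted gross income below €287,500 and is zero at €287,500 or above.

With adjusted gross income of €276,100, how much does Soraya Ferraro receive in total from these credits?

Health Coverage Credit: 20% of the €5,700 excess over €270,400 is €1,140; credit = €3,050 − €1,140 = €1,910.
Low-Income Housing Credit: income exceeds €174,900 by €101,200, which is 34 full-or-partial €3,000 increments; reduction = 34 × €50 = €1,700, leaving €100.
Apprenticeship Credit: €276,100 is below the €287,500 cutoff, so the full €4,175 applies.
Total: €1,910 + €100 + €4,175 = €6,185.

€6,185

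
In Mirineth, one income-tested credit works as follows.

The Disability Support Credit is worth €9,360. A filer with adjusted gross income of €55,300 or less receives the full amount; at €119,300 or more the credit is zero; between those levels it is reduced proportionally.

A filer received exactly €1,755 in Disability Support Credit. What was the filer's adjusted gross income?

€107,300

€1,755 is 1,755/9,360 of the full €9,360, so 7,605/9,360 of the €64,000 range has been used: income = €55,300 + €64,000 × 7,605/9,360 = €107,300.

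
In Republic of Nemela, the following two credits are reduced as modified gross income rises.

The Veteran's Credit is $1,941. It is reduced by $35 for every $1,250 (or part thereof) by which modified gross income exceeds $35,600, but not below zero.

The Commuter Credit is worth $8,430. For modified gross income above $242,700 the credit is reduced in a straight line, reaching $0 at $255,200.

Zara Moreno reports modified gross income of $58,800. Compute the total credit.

Veteran's Credit: income exceeds $35,600 by $23,200, which is 19 full-or-partial $1,250 increments; reduction = 19 × $35 = $665, leaving $1,276.
Commuter Credit: $58,800 is at or below the $242,700 threshold, so the full $8,430 applies.
Total: $1,276 + $8,430 = $9,706.

$9,706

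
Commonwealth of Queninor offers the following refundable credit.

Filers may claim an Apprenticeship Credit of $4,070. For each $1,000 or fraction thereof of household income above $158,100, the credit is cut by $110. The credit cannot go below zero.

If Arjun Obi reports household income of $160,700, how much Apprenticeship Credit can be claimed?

$3,740

Apprenticeship Credit: income exceeds $158,100 by $2,600, which is 3 full-or-partial $1,000 increments; reduction = 3 × $110 = $330, leaving $3,740.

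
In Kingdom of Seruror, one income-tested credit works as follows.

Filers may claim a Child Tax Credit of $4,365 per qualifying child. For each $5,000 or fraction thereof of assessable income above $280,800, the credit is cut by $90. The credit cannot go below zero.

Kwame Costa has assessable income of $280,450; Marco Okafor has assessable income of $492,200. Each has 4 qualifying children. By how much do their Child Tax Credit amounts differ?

$3,870

Kwame ($280,450): Child Tax Credit: base = 4 × $4,365 = $17,460. $280,450 is at or below the $280,800 threshold, so the full $17,460 applies.
Marco ($492,200): Child Tax Credit: base = 4 × $4,365 = $17,460. income exceeds $280,800 by $211,400, which is 43 full-or-partial $5,000 increments; reduction = 43 × $90 = $3,870, leaving $13,590.
Difference: |$17,460 − $13,590| = $3,870.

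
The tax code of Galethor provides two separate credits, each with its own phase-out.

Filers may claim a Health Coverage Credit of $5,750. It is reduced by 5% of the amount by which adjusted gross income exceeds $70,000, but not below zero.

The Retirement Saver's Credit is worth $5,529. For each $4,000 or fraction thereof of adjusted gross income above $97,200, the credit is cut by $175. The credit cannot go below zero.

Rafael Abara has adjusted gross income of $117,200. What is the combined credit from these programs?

$8,044

Health Coverage Credit: 5% of the $47,200 excess over $70,000 is $2,360; credit = $5,750 − $2,360 = $3,390.
Retirement Saver's Credit: income exceeds $97,200 by $20,000, which is 5 full-or-partial $4,000 increments; reduction = 5 × $175 = $875, leaving $4,654.
Total: $3,390 + $4,654 = $8,044.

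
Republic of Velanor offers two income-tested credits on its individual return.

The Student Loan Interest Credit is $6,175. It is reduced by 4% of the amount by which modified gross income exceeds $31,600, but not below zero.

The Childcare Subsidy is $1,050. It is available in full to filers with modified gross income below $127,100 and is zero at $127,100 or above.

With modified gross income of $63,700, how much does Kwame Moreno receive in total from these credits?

$5,941

Student Loan Interest Credit: 4% of the $32,100 excess over $31,600 is $1,284; credit = $6,175 − $1,284 = $4,891.
Childcare Subsidy: $63,700 is below the $127,100 cutoff, so the full $1,050 applies.
Total: $4,891 + $1,050 = $5,941.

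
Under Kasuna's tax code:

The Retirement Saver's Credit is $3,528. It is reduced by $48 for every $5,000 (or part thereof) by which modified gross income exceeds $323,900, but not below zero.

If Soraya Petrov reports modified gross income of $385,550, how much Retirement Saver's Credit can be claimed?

Retirement Saver's Credit: income exceeds $323,900 by $61,650, which is 13 full-or-partial $5,000 increments; reduction = 13 × $48 = $624, leaving $2,904.

$2,904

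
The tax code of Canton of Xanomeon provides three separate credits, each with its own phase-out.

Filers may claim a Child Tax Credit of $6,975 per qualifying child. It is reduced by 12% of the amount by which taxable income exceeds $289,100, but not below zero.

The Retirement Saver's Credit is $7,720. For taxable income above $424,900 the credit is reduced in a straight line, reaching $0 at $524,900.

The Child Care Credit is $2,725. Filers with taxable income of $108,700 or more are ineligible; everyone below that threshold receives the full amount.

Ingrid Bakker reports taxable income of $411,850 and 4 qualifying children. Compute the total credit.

Child Tax Credit: base = 4 × $6,975 = $27,900. 12% of the $122,750 excess over $289,100 is $14,730; credit = $27,900 − $14,730 = $13,170.
Retirement Saver's Credit: $411,850 is at or below the $424,900 threshold, so the full $7,720 applies.
Child Care Credit: $411,850 meets or exceeds the $108,700 cutoff, so the credit is $0.
Total: $13,170 + $7,720 + $0 = $20,890.

$20,890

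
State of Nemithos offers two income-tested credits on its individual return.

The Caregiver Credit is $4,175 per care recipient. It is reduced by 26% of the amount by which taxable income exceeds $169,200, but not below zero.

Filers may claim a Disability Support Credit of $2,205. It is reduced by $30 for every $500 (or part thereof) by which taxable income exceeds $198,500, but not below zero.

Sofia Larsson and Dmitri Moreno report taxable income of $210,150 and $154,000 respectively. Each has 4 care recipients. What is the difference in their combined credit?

Sofia ($210,150): Caregiver Credit: base = 4 × $4,175 = $16,700. 26% of the $40,950 excess over $169,200 is $10,647; credit = $16,700 − $10,647 = $6,053. Disability Support Credit: income exceeds $198,500 by $11,650, which is 24 full-or-partial $500 increments; reduction = 24 × $30 = $720, leaving $1,485. total $6,053 + $1,485 = $7,538
Dmitri ($154,000): Caregiver Credit: base = 4 × $4,175 = $16,700. $154,000 is at or below the $169,200 threshold, so the full $16,700 applies. Disability Support Credit: $154,000 is at or below the $198,500 threshold, so the full $2,205 applies. total $16,700 + $2,205 = $18,905
Difference: |$7,538 − $18,905| = $11,367.

$11,367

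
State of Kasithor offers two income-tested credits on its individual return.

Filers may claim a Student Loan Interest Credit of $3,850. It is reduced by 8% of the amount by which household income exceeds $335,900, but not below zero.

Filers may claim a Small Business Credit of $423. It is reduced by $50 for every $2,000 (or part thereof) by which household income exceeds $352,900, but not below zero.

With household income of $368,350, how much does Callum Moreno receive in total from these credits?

$1,277

Student Loan Interest Credit: 8% of the $32,450 excess over $335,900 is $2,596; credit = $3,850 − $2,596 = $1,254.
Small Business Credit: income exceeds $352,900 by $15,450, which is 8 full-or-partial $2,000 increments; reduction = 8 × $50 = $400, leaving $23.
Total: $1,254 + $23 = $1,277.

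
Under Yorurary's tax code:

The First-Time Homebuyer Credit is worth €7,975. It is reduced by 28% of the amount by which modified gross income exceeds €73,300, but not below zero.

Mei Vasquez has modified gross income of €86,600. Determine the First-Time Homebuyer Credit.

€4,251

First-Time Homebuyer Credit: 28% of the €13,300 excess over €73,300 is €3,724; credit = €7,975 − €3,724 = €4,251.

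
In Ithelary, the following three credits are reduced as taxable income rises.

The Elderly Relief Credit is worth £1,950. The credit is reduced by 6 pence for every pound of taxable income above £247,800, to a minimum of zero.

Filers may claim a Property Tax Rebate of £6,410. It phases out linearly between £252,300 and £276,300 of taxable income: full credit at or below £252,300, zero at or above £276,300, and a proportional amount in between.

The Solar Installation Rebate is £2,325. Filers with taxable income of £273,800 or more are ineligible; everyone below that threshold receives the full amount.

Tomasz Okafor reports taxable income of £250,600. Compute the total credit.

Elderly Relief Credit: 6% of the £2,800 excess over £247,800 is £168; credit = £1,950 − £168 = £1,782.
Property Tax Rebate: £250,600 is at or below the £252,300 threshold, so the full £6,410 applies.
Solar Installation Rebate: £250,600 is below the £273,800 cutoff, so the full £2,325 applies.
Total: £1,782 + £6,410 + £2,325 = £10,517.

£10,517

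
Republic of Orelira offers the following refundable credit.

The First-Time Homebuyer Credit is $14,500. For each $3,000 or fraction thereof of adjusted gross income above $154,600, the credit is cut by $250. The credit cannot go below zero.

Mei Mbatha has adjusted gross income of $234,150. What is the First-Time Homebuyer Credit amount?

First-Time Homebuyer Credit: income exceeds $154,600 by $79,550, which is 27 full-or-partial $3,000 increments; reduction = 27 × $250 = $6,750, leaving $7,750.

$7,750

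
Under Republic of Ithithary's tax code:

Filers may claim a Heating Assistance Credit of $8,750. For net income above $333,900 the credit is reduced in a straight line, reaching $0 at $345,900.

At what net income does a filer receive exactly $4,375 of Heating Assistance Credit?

$4,375 is 4,375/8,750 of the full $8,750, so 4,375/8,750 of the $12,000 range has been used: income = $333,900 + $12,000 × 4,375/8,750 = $339,900.

$339,900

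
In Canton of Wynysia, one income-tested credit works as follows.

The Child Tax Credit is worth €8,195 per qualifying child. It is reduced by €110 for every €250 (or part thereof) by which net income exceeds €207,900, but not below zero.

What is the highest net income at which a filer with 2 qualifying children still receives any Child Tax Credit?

€244,900

Full credit = 2 × €8,195 = €16,390.
After 148 increments the reduction is 148 × €110 = €16,280, leaving €110; one more increment wipes it out. Increment 148 ends at excess 148 × €250 = €37,000, so the highest qualifying income is €207,900 + €37,000 = €244,900.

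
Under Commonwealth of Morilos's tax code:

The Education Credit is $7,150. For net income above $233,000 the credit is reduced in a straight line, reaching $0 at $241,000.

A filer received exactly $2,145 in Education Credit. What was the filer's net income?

$2,145 is 2,145/7,150 of the full $7,150, so 5,005/7,150 of the $8,000 range has been used: income = $233,000 + $8,000 × 5,005/7,150 = $238,600.

$238,600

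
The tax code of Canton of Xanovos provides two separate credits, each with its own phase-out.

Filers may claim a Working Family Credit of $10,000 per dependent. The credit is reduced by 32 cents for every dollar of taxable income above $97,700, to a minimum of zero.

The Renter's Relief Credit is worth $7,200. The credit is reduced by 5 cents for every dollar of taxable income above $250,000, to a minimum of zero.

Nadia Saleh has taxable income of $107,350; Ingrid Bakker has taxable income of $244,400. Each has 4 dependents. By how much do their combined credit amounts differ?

Nadia ($107,350): Working Family Credit: base = 4 × $10,000 = $40,000. 32% of the $9,650 excess over $97,700 is $3,088; credit = $40,000 − $3,088 = $36,912. Renter's Relief Credit: $107,350 is at or below the $250,000 threshold, so the full $7,200 applies. total $36,912 + $7,200 = $44,112
Ingrid ($244,400): Working Family Credit: base = 4 × $10,000 = $40,000. 32% of the $146,700 excess over $97,700 is $46,944 ≥ base, so the credit is $0. Renter's Relief Credit: $244,400 is at or below the $250,000 threshold, so the full $7,200 applies. total $0 + $7,200 = $7,200
Difference: |$44,112 − $7,200| = $36,912.

$36,912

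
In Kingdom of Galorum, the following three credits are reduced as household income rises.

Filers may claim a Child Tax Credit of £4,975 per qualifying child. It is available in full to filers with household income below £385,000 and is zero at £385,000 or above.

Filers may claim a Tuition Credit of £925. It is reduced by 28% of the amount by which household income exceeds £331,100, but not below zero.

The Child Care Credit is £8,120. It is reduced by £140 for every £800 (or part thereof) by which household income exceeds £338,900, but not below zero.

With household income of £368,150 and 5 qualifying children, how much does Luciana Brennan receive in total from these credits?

£27,815

Child Tax Credit: base = 5 × £4,975 = £24,875. £368,150 is below the £385,000 cutoff, so the full £24,875 applies.
Tuition Credit: 28% of the £37,050 excess over £331,100 is £10,374 ≥ base, so the credit is £0.
Child Care Credit: income exceeds £338,900 by £29,250, which is 37 full-or-partial £800 increments; reduction = 37 × £140 = £5,180, leaving £2,940.
Total: £24,875 + £0 + £2,940 = £27,815.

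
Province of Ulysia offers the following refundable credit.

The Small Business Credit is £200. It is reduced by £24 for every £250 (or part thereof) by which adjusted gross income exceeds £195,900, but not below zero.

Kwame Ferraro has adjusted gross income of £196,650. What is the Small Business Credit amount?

£128

Small Business Credit: income exceeds £195,900 by £750, which is 3 full-or-partial £250 increments; reduction = 3 × £24 = £72, leaving £128.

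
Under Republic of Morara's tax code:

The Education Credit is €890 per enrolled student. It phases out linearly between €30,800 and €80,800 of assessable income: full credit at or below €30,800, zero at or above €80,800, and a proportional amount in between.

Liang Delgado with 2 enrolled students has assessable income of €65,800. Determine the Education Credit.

€534

Education Credit: base = 2 × €890 = €1,780. €65,800 is €35,000 into a €50,000 phase-out range, leaving 15,000/50,000 of the credit: €1,780 × 15,000/50,000 = €534.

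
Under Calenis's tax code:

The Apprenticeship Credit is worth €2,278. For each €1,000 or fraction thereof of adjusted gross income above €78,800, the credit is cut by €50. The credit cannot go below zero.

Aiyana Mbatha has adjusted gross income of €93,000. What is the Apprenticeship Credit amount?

€1,528

Apprenticeship Credit: income exceeds €78,800 by €14,200, which is 15 full-or-partial €1,000 increments; reduction = 15 × €50 = €750, leaving €1,528.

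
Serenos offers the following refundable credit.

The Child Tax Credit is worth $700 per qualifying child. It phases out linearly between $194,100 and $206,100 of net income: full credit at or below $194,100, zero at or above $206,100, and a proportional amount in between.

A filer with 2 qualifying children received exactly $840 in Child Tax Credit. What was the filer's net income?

Full credit = 2 × $700 = $1,400.
$840 is 840/1,400 of the full $1,400, so 560/1,400 of the $12,000 range has been used: income = $194,100 + $12,000 × 560/1,400 = $198,900.

$198,900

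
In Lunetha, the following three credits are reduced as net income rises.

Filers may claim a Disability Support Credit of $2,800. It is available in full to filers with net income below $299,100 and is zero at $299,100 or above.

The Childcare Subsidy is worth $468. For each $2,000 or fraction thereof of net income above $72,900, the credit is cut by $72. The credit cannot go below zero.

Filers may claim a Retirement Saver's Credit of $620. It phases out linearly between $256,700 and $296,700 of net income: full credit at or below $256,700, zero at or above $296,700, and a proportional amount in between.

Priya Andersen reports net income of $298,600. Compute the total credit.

Disability Support Credit: $298,600 is below the $299,100 cutoff, so the full $2,800 applies.
Childcare Subsidy: income exceeds $72,900 by $225,700 → 113 increments × $72 = $8,136 ≥ base, so the credit is $0.
Retirement Saver's Credit: $298,600 is at or above $296,700, so the credit is $0.
Total: $2,800 + $0 + $0 = $2,800.

$2,800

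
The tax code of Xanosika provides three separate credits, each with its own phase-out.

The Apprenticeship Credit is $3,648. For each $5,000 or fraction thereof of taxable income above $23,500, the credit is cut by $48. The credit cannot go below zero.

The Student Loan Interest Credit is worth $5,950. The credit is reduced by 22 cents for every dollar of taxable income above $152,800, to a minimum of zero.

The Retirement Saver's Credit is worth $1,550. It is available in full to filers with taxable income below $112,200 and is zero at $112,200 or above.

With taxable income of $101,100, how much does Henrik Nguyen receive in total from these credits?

$10,380

Apprenticeship Credit: income exceeds $23,500 by $77,600, which is 16 full-or-partial $5,000 increments; reduction = 16 × $48 = $768, leaving $2,880.
Student Loan Interest Credit: $101,100 is at or below the $152,800 threshold, so the full $5,950 applies.
Retirement Saver's Credit: $101,100 is below the $112,200 cutoff, so the full $1,550 applies.
Total: $2,880 + $5,950 + $1,550 = $10,380.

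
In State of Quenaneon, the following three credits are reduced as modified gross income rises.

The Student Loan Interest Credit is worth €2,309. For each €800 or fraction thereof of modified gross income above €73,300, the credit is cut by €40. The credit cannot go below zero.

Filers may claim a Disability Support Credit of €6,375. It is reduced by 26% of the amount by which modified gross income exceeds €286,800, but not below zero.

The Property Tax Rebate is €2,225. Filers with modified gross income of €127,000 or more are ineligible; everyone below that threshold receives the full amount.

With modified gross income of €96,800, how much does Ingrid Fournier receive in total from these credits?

€9,709

Student Loan Interest Credit: income exceeds €73,300 by €23,500, which is 30 full-or-partial €800 increments; reduction = 30 × €40 = €1,200, leaving €1,109.
Disability Support Credit: €96,800 is at or below the €286,800 threshold, so the full €6,375 applies.
Property Tax Rebate: €96,800 is below the €127,000 cutoff, so the full €2,225 applies.
Total: €1,109 + €6,375 + €2,225 = €9,709.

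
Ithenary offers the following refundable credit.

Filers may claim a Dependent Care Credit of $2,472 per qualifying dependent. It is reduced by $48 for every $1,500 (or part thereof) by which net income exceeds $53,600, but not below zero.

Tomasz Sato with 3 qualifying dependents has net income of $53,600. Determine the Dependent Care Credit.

$7,416

Dependent Care Credit: base = 3 × $2,472 = $7,416. $53,600 is at or below the $53,600 threshold, so the full $7,416 applies.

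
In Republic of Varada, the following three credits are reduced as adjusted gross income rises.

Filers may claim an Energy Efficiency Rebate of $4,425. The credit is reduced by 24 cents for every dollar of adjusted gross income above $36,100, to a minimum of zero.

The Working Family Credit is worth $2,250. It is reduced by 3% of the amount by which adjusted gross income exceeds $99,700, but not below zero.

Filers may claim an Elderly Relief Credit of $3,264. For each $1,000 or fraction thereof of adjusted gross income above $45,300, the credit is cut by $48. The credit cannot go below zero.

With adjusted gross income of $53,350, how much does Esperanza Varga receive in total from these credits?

Energy Efficiency Rebate: 24% of the $17,250 excess over $36,100 is $4,140; credit = $4,425 − $4,140 = $285.
Working Family Credit: $53,350 is at or below the $99,700 threshold, so the full $2,250 applies.
Elderly Relief Credit: income exceeds $45,300 by $8,050, which is 9 full-or-partial $1,000 increments; reduction = 9 × $48 = $432, leaving $2,832.
Total: $285 + $2,250 + $2,832 = $5,367.

$5,367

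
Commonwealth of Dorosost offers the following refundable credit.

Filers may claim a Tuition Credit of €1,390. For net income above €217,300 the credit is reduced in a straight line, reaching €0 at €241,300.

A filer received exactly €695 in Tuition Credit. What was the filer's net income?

€229,300

€695 is 695/1,390 of the full €1,390, so 695/1,390 of the €24,000 range has been used: income = €217,300 + €24,000 × 695/1,390 = €229,300.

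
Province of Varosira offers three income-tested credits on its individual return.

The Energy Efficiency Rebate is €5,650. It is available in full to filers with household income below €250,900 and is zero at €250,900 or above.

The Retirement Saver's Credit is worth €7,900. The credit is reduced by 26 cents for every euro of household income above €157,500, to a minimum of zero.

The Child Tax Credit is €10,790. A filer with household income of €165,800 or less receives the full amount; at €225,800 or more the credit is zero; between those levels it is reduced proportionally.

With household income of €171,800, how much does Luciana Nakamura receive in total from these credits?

€19,543

Energy Efficiency Rebate: €171,800 is below the €250,900 cutoff, so the full €5,650 applies.
Retirement Saver's Credit: 26% of the €14,300 excess over €157,500 is €3,718; credit = €7,900 − €3,718 = €4,182.
Child Tax Credit: €171,800 is €6,000 into a €60,000 phase-out range, leaving 54,000/60,000 of the credit: €10,790 × 54,000/60,000 = €9,711.
Total: €5,650 + €4,182 + €9,711 = €19,543.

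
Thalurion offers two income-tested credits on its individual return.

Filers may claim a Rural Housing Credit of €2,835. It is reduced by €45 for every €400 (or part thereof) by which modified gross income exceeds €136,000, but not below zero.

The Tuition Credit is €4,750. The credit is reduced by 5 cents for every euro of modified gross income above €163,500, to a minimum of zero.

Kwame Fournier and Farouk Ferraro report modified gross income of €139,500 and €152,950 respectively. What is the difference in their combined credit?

€1,530

Kwame (€139,500): Rural Housing Credit: income exceeds €136,000 by €3,500, which is 9 full-or-partial €400 increments; reduction = 9 × €45 = €405, leaving €2,430. Tuition Credit: €139,500 is at or below the €163,500 threshold, so the full €4,750 applies. total €2,430 + €4,750 = €7,180
Farouk (€152,950): Rural Housing Credit: income exceeds €136,000 by €16,950, which is 43 full-or-partial €400 increments; reduction = 43 × €45 = €1,935, leaving €900. Tuition Credit: €152,950 is at or below the €163,500 threshold, so the full €4,750 applies. total €900 + €4,750 = €5,650
Difference: |€7,180 − €5,650| = €1,530.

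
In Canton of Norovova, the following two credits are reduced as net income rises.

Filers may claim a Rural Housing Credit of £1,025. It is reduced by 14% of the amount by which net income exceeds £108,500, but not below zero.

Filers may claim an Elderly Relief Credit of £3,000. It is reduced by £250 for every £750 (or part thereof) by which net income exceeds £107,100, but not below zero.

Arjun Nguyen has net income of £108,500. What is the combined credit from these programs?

Rural Housing Credit: £108,500 is at or below the £108,500 threshold, so the full £1,025 applies.
Elderly Relief Credit: income exceeds £107,100 by £1,400, which is 2 full-or-partial £750 increments; reduction = 2 × £250 = £500, leaving £2,500.
Total: £1,025 + £2,500 = £3,525.

£3,525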